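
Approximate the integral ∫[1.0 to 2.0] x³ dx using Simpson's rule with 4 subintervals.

f(x) = x³
a = 1.0, b = 2.0, n = 4
h = (b - a)/n = 0.250000

Simpson's rule: (h/3)[f(x₀) + 4f(x₁) + 2f(x₂) + ... + f(xₙ)]

x_0 = 1.0000, f(x_0) = 1.000000, coefficient = 1
x_1 = 1.2500, f(x_1) = 1.953125, coefficient = 4
x_2 = 1.5000, f(x_2) = 3.375000, coefficient = 2
x_3 = 1.7500, f(x_3) = 5.359375, coefficient = 4
x_4 = 2.0000, f(x_4) = 8.000000, coefficient = 1

I ≈ (0.250000/3) × 45.000000 = 3.750000
Exact value: 3.750000
Error: 0.000000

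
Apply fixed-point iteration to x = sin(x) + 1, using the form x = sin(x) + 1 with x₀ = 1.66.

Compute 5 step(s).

Equation: x = sin(x) + 1
Fixed-point form: x = sin(x) + 1
x₀ = 1.66

x_1 = g(1.660000) = 1.996024
x_2 = g(1.996024) = 1.910945
x_3 = g(1.910945) = 1.942705
x_4 = g(1.942705) = 1.931635
x_5 = g(1.931635) = 1.935601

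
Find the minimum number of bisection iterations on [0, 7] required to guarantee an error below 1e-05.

We need (b-a)/2^n ≤ 1e-05
(7 - 0)/2^n ≤ 1e-05
7/2^n ≤ 1e-05
2^n ≥ 700000
n ≥ log₂(700000) = 19.42
n ≥ 20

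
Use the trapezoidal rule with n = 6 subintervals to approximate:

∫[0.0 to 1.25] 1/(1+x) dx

f(x) = 1/(1+x)
a = 0.0, b = 1.25, n = 6
h = (b - a)/n = 0.208333

Trapezoidal rule: (h/2)[f(x₀) + 2f(x₁) + 2f(x₂) + ... + f(xₙ)]

x_0 = 0.0000, f(x_0) = 1.000000, coefficient = 1
x_1 = 0.2083, f(x_1) = 0.827586, coefficient = 2
x_2 = 0.4167, f(x_2) = 0.705882, coefficient = 2
x_3 = 0.6250, f(x_3) = 0.615385, coefficient = 2
x_4 = 0.8333, f(x_4) = 0.545455, coefficient = 2
x_5 = 1.0417, f(x_5) = 0.489796, coefficient = 2
x_6 = 1.2500, f(x_6) = 0.444444, coefficient = 1

I ≈ (0.208333/2) × 7.812652 = 0.813818
Exact value: 0.810930
Error: 0.002888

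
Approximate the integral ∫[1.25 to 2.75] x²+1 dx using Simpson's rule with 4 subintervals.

f(x) = x²+1
a = 1.25, b = 2.75, n = 4
h = (b - a)/n = 0.375000

Simpson's rule: (h/3)[f(x₀) + 4f(x₁) + 2f(x₂) + ... + f(xₙ)]

x_0 = 1.2500, f(x_0) = 2.562500, coefficient = 1
x_1 = 1.6250, f(x_1) = 3.640625, coefficient = 4
x_2 = 2.0000, f(x_2) = 5.000000, coefficient = 2
x_3 = 2.3750, f(x_3) = 6.640625, coefficient = 4
x_4 = 2.7500, f(x_4) = 8.562500, coefficient = 1

I ≈ (0.375000/3) × 62.250000 = 7.781250
Exact value: 7.781250
Error: 0.000000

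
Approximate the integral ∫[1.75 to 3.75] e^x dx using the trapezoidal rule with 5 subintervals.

f(x) = e^x
a = 1.75, b = 3.75, n = 5
h = (b - a)/n = 0.400000

Trapezoidal rule: (h/2)[f(x₀) + 2f(x₁) + 2f(x₂) + ... + f(xₙ)]

x_0 = 1.7500, f(x_0) = 5.754603, coefficient = 1
x_1 = 2.1500, f(x_1) = 8.584858, coefficient = 2
x_2 = 2.5500, f(x_2) = 12.807104, coefficient = 2
x_3 = 2.9500, f(x_3) = 19.105954, coefficient = 2
x_4 = 3.3500, f(x_4) = 28.502734, coefficient = 2
x_5 = 3.7500, f(x_5) = 42.521082, coefficient = 1

I ≈ (0.400000/2) × 186.276984 = 37.255397
Exact value: 36.766479
Error: 0.488917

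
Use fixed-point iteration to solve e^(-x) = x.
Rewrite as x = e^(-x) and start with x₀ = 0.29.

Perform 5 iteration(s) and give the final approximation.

Equation: e^(-x) = x
Fixed-point form: x = e^(-x)
x₀ = 0.29

x_1 = g(0.290000) = 0.748264
x_2 = g(0.748264) = 0.473187
x_3 = g(0.473187) = 0.623013
x_4 = g(0.623013) = 0.536326
x_5 = g(0.536326) = 0.584893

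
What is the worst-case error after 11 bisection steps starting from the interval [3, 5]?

Bisection error bound: |error| ≤ (b-a)/2^n
|error| ≤ (5 - 3)/2^11 = 2/2^11
|error| ≤ 0.0009765625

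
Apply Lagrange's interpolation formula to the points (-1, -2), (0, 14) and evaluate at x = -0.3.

Lagrange interpolation formula:
P(x) = Σ yᵢ × Lᵢ(x)
where Lᵢ(x) = Π_{j≠i} (x - xⱼ)/(xᵢ - xⱼ)

L_0(-0.3) = (-0.3 - 0)/(-1 - 0) = 0.300000
L_1(-0.3) = (-0.3 - (-1))/(0 - (-1)) = 0.700000

P(-0.3) = (-2)×L_0(-0.3) + 14×L_1(-0.3)
P(-0.3) = 9.200000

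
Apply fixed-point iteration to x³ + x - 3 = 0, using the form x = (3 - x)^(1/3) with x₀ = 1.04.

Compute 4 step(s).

Equation: x³ + x - 3 = 0
Fixed-point form: x = (3 - x)^(1/3)
x₀ = 1.04

x_1 = g(1.040000) = 1.251465
x_2 = g(1.251465) = 1.204735
x_3 = g(1.204735) = 1.215373
x_4 = g(1.215373) = 1.212967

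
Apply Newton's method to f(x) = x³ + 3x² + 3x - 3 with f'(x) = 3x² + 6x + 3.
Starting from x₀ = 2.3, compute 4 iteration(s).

f(x) = x³ + 3x² + 3x - 3
f'(x) = 3x² + 6x + 3
x₀ = 2.3

Newton-Raphson formula: x_{n+1} = x_n - f(x_n)/f'(x_n)

Iteration 1:
  f(2.300000) = 31.937000
  f'(2.300000) = 32.670000
  x_1 = 2.300000 - 31.937000/32.670000 = 1.322436
Iteration 2:
  f(1.322436) = 8.526552
  f'(1.322436) = 16.181134
  x_2 = 1.322436 - 8.526552/16.181134 = 0.795492
Iteration 3:
  f(0.795492) = 1.788296
  f'(0.795492) = 9.671380
  x_3 = 0.795492 - 1.788296/9.671380 = 0.610586
Iteration 4:
  f(0.610586) = 0.177843
  f'(0.610586) = 7.781966
  x_4 = 0.610586 - 0.177843/7.781966 = 0.587733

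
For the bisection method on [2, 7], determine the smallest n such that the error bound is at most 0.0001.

We need (b-a)/2^n ≤ 0.0001
(7 - 2)/2^n ≤ 0.0001
5/2^n ≤ 0.0001
2^n ≥ 50000
n ≥ log₂(50000) = 15.61
n ≥ 16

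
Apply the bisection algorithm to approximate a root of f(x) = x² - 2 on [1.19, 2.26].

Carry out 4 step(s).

f(x) = x² - 2
Initial interval: [1.19, 2.26]

Iteration 1:
  c_1 = (1.190000 + 2.260000)/2 = 1.725000
  f(c_1) = f(1.725000) = 0.975625
  f(a) × f(c) < 0, new interval: [1.190000, 1.725000]
Iteration 2:
  c_2 = (1.190000 + 1.725000)/2 = 1.457500
  f(c_2) = f(1.457500) = 0.124306
  f(a) × f(c) < 0, new interval: [1.190000, 1.457500]
Iteration 3:
  c_3 = (1.190000 + 1.457500)/2 = 1.323750
  f(c_3) = f(1.323750) = -0.247686
  f(a) × f(c) ≥ 0, new interval: [1.323750, 1.457500]
Iteration 4:
  c_4 = (1.323750 + 1.457500)/2 = 1.390625
  f(c_4) = f(1.390625) = -0.066162
  f(a) × f(c) ≥ 0, new interval: [1.390625, 1.457500]

After 4 iteration(s), the approximation is c_4 = 1.390625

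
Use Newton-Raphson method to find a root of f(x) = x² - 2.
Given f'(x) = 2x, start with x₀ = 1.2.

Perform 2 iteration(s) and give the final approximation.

f(x) = x² - 2
f'(x) = 2x
x₀ = 1.2

Newton-Raphson formula: x_{n+1} = x_n - f(x_n)/f'(x_n)

Iteration 1:
  f(1.200000) = -0.560000
  f'(1.200000) = 2.400000
  x_1 = 1.200000 - (-0.560000)/2.400000 = 1.433333
Iteration 2:
  f(1.433333) = 0.054444
  f'(1.433333) = 2.866667
  x_2 = 1.433333 - 0.054444/2.866667 = 1.414341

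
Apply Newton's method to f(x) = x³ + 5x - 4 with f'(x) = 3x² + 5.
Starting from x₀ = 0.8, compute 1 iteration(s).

f(x) = x³ + 5x - 4
f'(x) = 3x² + 5
x₀ = 0.8

Newton-Raphson formula: x_{n+1} = x_n - f(x_n)/f'(x_n)

Iteration 1:
  f(0.800000) = 0.512000
  f'(0.800000) = 6.920000
  x_1 = 0.800000 - 0.512000/6.920000 = 0.726012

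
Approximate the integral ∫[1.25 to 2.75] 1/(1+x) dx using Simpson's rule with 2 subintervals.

f(x) = 1/(1+x)
a = 1.25, b = 2.75, n = 2
h = (b - a)/n = 0.750000

Simpson's rule: (h/3)[f(x₀) + 4f(x₁) + 2f(x₂) + ... + f(xₙ)]

x_0 = 1.2500, f(x_0) = 0.444444, coefficient = 1
x_1 = 2.0000, f(x_1) = 0.333333, coefficient = 4
x_2 = 2.7500, f(x_2) = 0.266667, coefficient = 1

I ≈ (0.750000/3) × 2.044444 = 0.511111
Exact value: 0.510826
Error: 0.000285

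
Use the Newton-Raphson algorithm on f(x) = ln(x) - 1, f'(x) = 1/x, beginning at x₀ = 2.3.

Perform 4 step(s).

f(x) = ln(x) - 1
f'(x) = 1/x
x₀ = 2.3

Newton-Raphson formula: x_{n+1} = x_n - f(x_n)/f'(x_n)

Iteration 1:
  f(2.300000) = -0.167091
  f'(2.300000) = 0.434783
  x_1 = 2.300000 - (-0.167091)/0.434783 = 2.684309
Iteration 2:
  f(2.684309) = -0.012577
  f'(2.684309) = 0.372535
  x_2 = 2.684309 - (-0.012577)/0.372535 = 2.718069
Iteration 3:
  f(2.718069) = -0.000078
  f'(2.718069) = 0.367908
  x_3 = 2.718069 - (-0.000078)/0.367908 = 2.718282
Iteration 4:
  f(2.718282) = 0.000000
  f'(2.718282) = 0.367879
  x_4 = 2.718282 - 0.000000/0.367879 = 2.718282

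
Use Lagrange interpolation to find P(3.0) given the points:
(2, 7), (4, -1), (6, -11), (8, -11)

Lagrange interpolation formula:
P(x) = Σ yᵢ × Lᵢ(x)
where Lᵢ(x) = Π_{j≠i} (x - xⱼ)/(xᵢ - xⱼ)

L_0(3.0) = (3.0 - 4)/(2 - 4) × (3.0 - 6)/(2 - 6) × (3.0 - 8)/(2 - 8) = 0.312500
L_1(3.0) = (3.0 - 2)/(4 - 2) × (3.0 - 6)/(4 - 6) × (3.0 - 8)/(4 - 8) = 0.937500
L_2(3.0) = (3.0 - 2)/(6 - 2) × (3.0 - 4)/(6 - 4) × (3.0 - 8)/(6 - 8) = -0.312500
L_3(3.0) = (3.0 - 2)/(8 - 2) × (3.0 - 4)/(8 - 4) × (3.0 - 6)/(8 - 6) = 0.062500

P(3.0) = 7×L_0(3.0) + (-1)×L_1(3.0) + (-11)×L_2(3.0) + (-11)×L_3(3.0)
P(3.0) = 4.000000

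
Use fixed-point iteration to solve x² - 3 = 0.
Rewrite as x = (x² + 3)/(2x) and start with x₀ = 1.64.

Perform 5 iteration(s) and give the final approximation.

Equation: x² - 3 = 0
Fixed-point form: x = (x² + 3)/(2x)
x₀ = 1.64

x_1 = g(1.640000) = 1.734634
x_2 = g(1.734634) = 1.732053
x_3 = g(1.732053) = 1.732051
x_4 = g(1.732051) = 1.732051
x_5 = g(1.732051) = 1.732051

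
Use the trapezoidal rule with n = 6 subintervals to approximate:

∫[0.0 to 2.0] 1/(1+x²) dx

f(x) = 1/(1+x²)
a = 0.0, b = 2.0, n = 6
h = (b - a)/n = 0.333333

Trapezoidal rule: (h/2)[f(x₀) + 2f(x₁) + 2f(x₂) + ... + f(xₙ)]

x_0 = 0.0000, f(x_0) = 1.000000, coefficient = 1
x_1 = 0.3333, f(x_1) = 0.900000, coefficient = 2
x_2 = 0.6667, f(x_2) = 0.692308, coefficient = 2
x_3 = 1.0000, f(x_3) = 0.500000, coefficient = 2
x_4 = 1.3333, f(x_4) = 0.360000, coefficient = 2
x_5 = 1.6667, f(x_5) = 0.264706, coefficient = 2
x_6 = 2.0000, f(x_6) = 0.200000, coefficient = 1

I ≈ (0.333333/2) × 6.634027 = 1.105671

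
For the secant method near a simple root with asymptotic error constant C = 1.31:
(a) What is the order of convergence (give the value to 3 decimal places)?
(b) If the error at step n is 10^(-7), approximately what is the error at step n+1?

(a) Secant method has superlinear convergence with order φ = (1+√5)/2 ≈ 1.618.
    This means |e_{n+1}| ≈ C|e_n|^1.618.

(b) With |e_n| = 10^(-7) and C = 1.31:
    |e_{n+1}| ≈ 1.31 × (10^(-7))^1.618 = 1.31 × 10^(-11.33)

(a) ≈ 1.618 (golden ratio); (b) |e_{n+1}| ≈ 6.181e-12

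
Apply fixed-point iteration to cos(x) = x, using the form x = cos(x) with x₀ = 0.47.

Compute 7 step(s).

Equation: cos(x) = x
Fixed-point form: x = cos(x)
x₀ = 0.47

x_1 = g(0.470000) = 0.891568
x_2 = g(0.891568) = 0.628193
x_3 = g(0.628193) = 0.809091
x_4 = g(0.809091) = 0.690157
x_5 = g(0.690157) = 0.771146
x_6 = g(0.771146) = 0.717112
x_7 = g(0.717112) = 0.753707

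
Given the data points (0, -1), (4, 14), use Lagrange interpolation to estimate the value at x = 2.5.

Lagrange interpolation formula:
P(x) = Σ yᵢ × Lᵢ(x)
where Lᵢ(x) = Π_{j≠i} (x - xⱼ)/(xᵢ - xⱼ)

L_0(2.5) = (2.5 - 4)/(0 - 4) = 0.375000
L_1(2.5) = (2.5 - 0)/(4 - 0) = 0.625000

P(2.5) = (-1)×L_0(2.5) + 14×L_1(2.5)
P(2.5) = 8.375000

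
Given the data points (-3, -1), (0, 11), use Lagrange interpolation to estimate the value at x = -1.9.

Lagrange interpolation formula:
P(x) = Σ yᵢ × Lᵢ(x)
where Lᵢ(x) = Π_{j≠i} (x - xⱼ)/(xᵢ - xⱼ)

L_0(-1.9) = (-1.9 - 0)/(-3 - 0) = 0.633333
L_1(-1.9) = (-1.9 - (-3))/(0 - (-3)) = 0.366667

P(-1.9) = (-1)×L_0(-1.9) + 11×L_1(-1.9)
P(-1.9) = 3.400000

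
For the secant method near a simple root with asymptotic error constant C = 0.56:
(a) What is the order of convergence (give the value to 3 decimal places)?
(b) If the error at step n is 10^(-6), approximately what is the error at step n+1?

(a) Secant method has superlinear convergence with order φ = (1+√5)/2 ≈ 1.618.
    This means |e_{n+1}| ≈ C|e_n|^1.618.

(b) With |e_n| = 10^(-6) and C = 0.56:
    |e_{n+1}| ≈ 0.56 × (10^(-6))^1.618 = 0.56 × 10^(-9.71)

(a) ≈ 1.618 (golden ratio); (b) |e_{n+1}| ≈ 1.096e-10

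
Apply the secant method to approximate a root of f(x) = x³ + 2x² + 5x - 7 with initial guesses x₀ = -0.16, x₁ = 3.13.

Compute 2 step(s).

f(x) = x³ + 2x² + 5x - 7
x₀ = -0.16, x₁ = 3.13

Secant formula: x_{n+1} = x_n - f(x_n)(x_n - x_{n-1})/(f(x_n) - f(x_{n-1}))

Iteration 1:
  f(-0.160000) = -7.752896
  f(3.130000) = 58.908097
  x_2 = 3.130000 - 58.908097×(3.130000 - (-0.160000))/(58.908097 - (-7.752896))
       = 0.222638
Iteration 2:
  f(3.130000) = 58.908097
  f(0.222638) = -5.776639
  x_3 = 0.222638 - (-5.776639)×(0.222638 - 3.130000)/(-5.776639 - 58.908097)
       = 0.482279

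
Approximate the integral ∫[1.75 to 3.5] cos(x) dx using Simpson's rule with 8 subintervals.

f(x) = cos(x)
a = 1.75, b = 3.5, n = 8
h = (b - a)/n = 0.218750

Simpson's rule: (h/3)[f(x₀) + 4f(x₁) + 2f(x₂) + ... + f(xₙ)]

x_0 = 1.7500, f(x_0) = -0.178246, coefficient = 1
x_1 = 1.9688, f(x_1) = -0.387533, coefficient = 4
x_2 = 2.1875, f(x_2) = -0.578349, coefficient = 2
x_3 = 2.4062, f(x_3) = -0.741601, coefficient = 4
x_4 = 2.6250, f(x_4) = -0.869507, coefficient = 2
x_5 = 2.8438, f(x_5) = -0.955972, coefficient = 4
x_6 = 3.0625, f(x_6) = -0.996874, coefficient = 2
x_7 = 3.2812, f(x_7) = -0.990264, coefficient = 4
x_8 = 3.5000, f(x_8) = -0.936457, coefficient = 1

I ≈ (0.218750/3) × -18.305640 = -1.334786
Exact value: -1.334769
Error: 0.000017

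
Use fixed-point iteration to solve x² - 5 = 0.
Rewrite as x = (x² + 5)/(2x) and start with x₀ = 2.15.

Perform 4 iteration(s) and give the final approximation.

Equation: x² - 5 = 0
Fixed-point form: x = (x² + 5)/(2x)
x₀ = 2.15

x_1 = g(2.150000) = 2.237791
x_2 = g(2.237791) = 2.236069
x_3 = g(2.236069) = 2.236068
x_4 = g(2.236068) = 2.236068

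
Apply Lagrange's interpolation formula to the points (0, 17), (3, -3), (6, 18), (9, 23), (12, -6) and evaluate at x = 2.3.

Lagrange interpolation formula:
P(x) = Σ yᵢ × Lᵢ(x)
where Lᵢ(x) = Π_{j≠i} (x - xⱼ)/(xᵢ - xⱼ)

L_0(2.3) = (2.3 - 3)/(0 - 3) × (2.3 - 6)/(0 - 6) × (2.3 - 9)/(0 - 9) × (2.3 - 12)/(0 - 12) = 0.086586
L_1(2.3) = (2.3 - 0)/(3 - 0) × (2.3 - 6)/(3 - 6) × (2.3 - 9)/(3 - 9) × (2.3 - 12)/(3 - 12) = 1.137994
L_2(2.3) = (2.3 - 0)/(6 - 0) × (2.3 - 3)/(6 - 3) × (2.3 - 9)/(6 - 9) × (2.3 - 12)/(6 - 12) = -0.322944
L_3(2.3) = (2.3 - 0)/(9 - 0) × (2.3 - 3)/(9 - 3) × (2.3 - 6)/(9 - 6) × (2.3 - 12)/(9 - 12) = 0.118895
L_4(2.3) = (2.3 - 0)/(12 - 0) × (2.3 - 3)/(12 - 3) × (2.3 - 6)/(12 - 6) × (2.3 - 9)/(12 - 9) = -0.020531

P(2.3) = 17×L_0(2.3) + (-3)×L_1(2.3) + 18×L_2(2.3) + 23×L_3(2.3) + (-6)×L_4(2.3)
P(2.3) = -4.897239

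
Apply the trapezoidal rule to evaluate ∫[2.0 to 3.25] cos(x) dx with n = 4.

f(x) = cos(x)
a = 2.0, b = 3.25, n = 4
h = (b - a)/n = 0.312500

Trapezoidal rule: (h/2)[f(x₀) + 2f(x₁) + 2f(x₂) + ... + f(xₙ)]

x_0 = 2.0000, f(x_0) = -0.416147, coefficient = 1
x_1 = 2.3125, f(x_1) = -0.675545, coefficient = 2
x_2 = 2.6250, f(x_2) = -0.869507, coefficient = 2
x_3 = 2.9375, f(x_3) = -0.979245, coefficient = 2
x_4 = 3.2500, f(x_4) = -0.994130, coefficient = 1

I ≈ (0.312500/2) × -6.458872 = -1.009199
Exact value: -1.017493
Error: 0.008294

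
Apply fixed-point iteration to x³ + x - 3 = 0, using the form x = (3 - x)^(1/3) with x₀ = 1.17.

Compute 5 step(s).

Equation: x³ + x - 3 = 0
Fixed-point form: x = (3 - x)^(1/3)
x₀ = 1.17

x_1 = g(1.170000) = 1.223161
x_2 = g(1.223161) = 1.211200
x_3 = g(1.211200) = 1.213912
x_4 = g(1.213912) = 1.213298
x_5 = g(1.213298) = 1.213437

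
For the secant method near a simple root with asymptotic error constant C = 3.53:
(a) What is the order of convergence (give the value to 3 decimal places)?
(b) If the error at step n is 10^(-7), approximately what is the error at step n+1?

(a) Secant method has superlinear convergence with order φ = (1+√5)/2 ≈ 1.618.
    This means |e_{n+1}| ≈ C|e_n|^1.618.

(b) With |e_n| = 10^(-7) and C = 3.53:
    |e_{n+1}| ≈ 3.53 × (10^(-7))^1.618 = 3.53 × 10^(-11.33)

(a) ≈ 1.618 (golden ratio); (b) |e_{n+1}| ≈ 1.665e-11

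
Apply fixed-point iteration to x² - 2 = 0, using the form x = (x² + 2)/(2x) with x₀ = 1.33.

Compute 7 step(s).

Equation: x² - 2 = 0
Fixed-point form: x = (x² + 2)/(2x)
x₀ = 1.33

x_1 = g(1.330000) = 1.416880
x_2 = g(1.416880) = 1.414216
x_3 = g(1.414216) = 1.414214
x_4 = g(1.414214) = 1.414214
x_5 = g(1.414214) = 1.414214
x_6 = g(1.414214) = 1.414214
x_7 = g(1.414214) = 1.414214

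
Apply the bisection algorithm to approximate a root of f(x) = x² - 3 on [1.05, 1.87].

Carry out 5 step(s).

f(x) = x² - 3
Initial interval: [1.05, 1.87]

Iteration 1:
  c_1 = (1.050000 + 1.870000)/2 = 1.460000
  f(c_1) = f(1.460000) = -0.868400
  f(a) × f(c) ≥ 0, new interval: [1.460000, 1.870000]
Iteration 2:
  c_2 = (1.460000 + 1.870000)/2 = 1.665000
  f(c_2) = f(1.665000) = -0.227775
  f(a) × f(c) ≥ 0, new interval: [1.665000, 1.870000]
Iteration 3:
  c_3 = (1.665000 + 1.870000)/2 = 1.767500
  f(c_3) = f(1.767500) = 0.124056
  f(a) × f(c) < 0, new interval: [1.665000, 1.767500]
Iteration 4:
  c_4 = (1.665000 + 1.767500)/2 = 1.716250
  f(c_4) = f(1.716250) = -0.054486
  f(a) × f(c) ≥ 0, new interval: [1.716250, 1.767500]
Iteration 5:
  c_5 = (1.716250 + 1.767500)/2 = 1.741875
  f(c_5) = f(1.741875) = 0.034129
  f(a) × f(c) < 0, new interval: [1.716250, 1.741875]

After 5 iteration(s), the approximation is c_5 = 1.741875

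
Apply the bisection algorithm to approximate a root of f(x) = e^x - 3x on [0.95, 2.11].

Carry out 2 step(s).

f(x) = e^x - 3x
Initial interval: [0.95, 2.11]

Iteration 1:
  c_1 = (0.950000 + 2.110000)/2 = 1.530000
  f(c_1) = f(1.530000) = 0.028177
  f(a) × f(c) < 0, new interval: [0.950000, 1.530000]
Iteration 2:
  c_2 = (0.950000 + 1.530000)/2 = 1.240000
  f(c_2) = f(1.240000) = -0.264387
  f(a) × f(c) ≥ 0, new interval: [1.240000, 1.530000]

After 2 iteration(s), the approximation is c_2 = 1.240000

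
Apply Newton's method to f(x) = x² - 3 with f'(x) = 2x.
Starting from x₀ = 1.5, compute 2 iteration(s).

f(x) = x² - 3
f'(x) = 2x
x₀ = 1.5

Newton-Raphson formula: x_{n+1} = x_n - f(x_n)/f'(x_n)

Iteration 1:
  f(1.500000) = -0.750000
  f'(1.500000) = 3.000000
  x_1 = 1.500000 - (-0.750000)/3.000000 = 1.750000
Iteration 2:
  f(1.750000) = 0.062500
  f'(1.750000) = 3.500000
  x_2 = 1.750000 - 0.062500/3.500000 = 1.732143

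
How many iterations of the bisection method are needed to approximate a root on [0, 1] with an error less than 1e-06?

We need (b-a)/2^n ≤ 1e-06
(1 - 0)/2^n ≤ 1e-06
1/2^n ≤ 1e-06
2^n ≥ 1000000
n ≥ log₂(1000000) = 19.93
n ≥ 20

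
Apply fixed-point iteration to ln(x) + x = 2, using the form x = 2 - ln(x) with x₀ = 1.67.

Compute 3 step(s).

Equation: ln(x) + x = 2
Fixed-point form: x = 2 - ln(x)
x₀ = 1.67

x_1 = g(1.670000) = 1.487176
x_2 = g(1.487176) = 1.603121
x_3 = g(1.603121) = 1.528048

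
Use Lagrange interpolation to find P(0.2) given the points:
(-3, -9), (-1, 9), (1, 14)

Lagrange interpolation formula:
P(x) = Σ yᵢ × Lᵢ(x)
where Lᵢ(x) = Π_{j≠i} (x - xⱼ)/(xᵢ - xⱼ)

L_0(0.2) = (0.2 - (-1))/(-3 - (-1)) × (0.2 - 1)/(-3 - 1) = -0.120000
L_1(0.2) = (0.2 - (-3))/(-1 - (-3)) × (0.2 - 1)/(-1 - 1) = 0.640000
L_2(0.2) = (0.2 - (-3))/(1 - (-3)) × (0.2 - (-1))/(1 - (-1)) = 0.480000

P(0.2) = (-9)×L_0(0.2) + 9×L_1(0.2) + 14×L_2(0.2)
P(0.2) = 13.560000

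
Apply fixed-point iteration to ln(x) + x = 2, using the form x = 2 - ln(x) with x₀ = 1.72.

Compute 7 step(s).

Equation: ln(x) + x = 2
Fixed-point form: x = 2 - ln(x)
x₀ = 1.72

x_1 = g(1.720000) = 1.457676
x_2 = g(1.457676) = 1.623157
x_3 = g(1.623157) = 1.515627
x_4 = g(1.515627) = 1.584171
x_5 = g(1.584171) = 1.539939
x_6 = g(1.539939) = 1.568257
x_7 = g(1.568257) = 1.550035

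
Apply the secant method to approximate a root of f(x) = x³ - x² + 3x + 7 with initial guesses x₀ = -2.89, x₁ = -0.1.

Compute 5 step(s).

f(x) = x³ - x² + 3x + 7
x₀ = -2.89, x₁ = -0.1

Secant formula: x_{n+1} = x_n - f(x_n)(x_n - x_{n-1})/(f(x_n) - f(x_{n-1}))

Iteration 1:
  f(-2.890000) = -34.159669
  f(-0.100000) = 6.689000
  x_2 = -0.100000 - 6.689000×(-0.100000 - (-2.890000))/(6.689000 - (-34.159669))
       = -0.556865
Iteration 2:
  f(-0.100000) = 6.689000
  f(-0.556865) = 4.846625
  x_3 = -0.556865 - 4.846625×(-0.556865 - (-0.100000))/(4.846625 - 6.689000)
       = -1.758711
Iteration 3:
  f(-0.556865) = 4.846625
  f(-1.758711) = -6.809005
  x_4 = -1.758711 - (-6.809005)×(-1.758711 - (-0.556865))/(-6.809005 - 4.846625)
       = -1.056614
Iteration 4:
  f(-1.758711) = -6.809005
  f(-1.056614) = 1.534082
  x_5 = -1.056614 - 1.534082×(-1.056614 - (-1.758711))/(1.534082 - (-6.809005))
       = -1.185712
Iteration 5:
  f(-1.056614) = 1.534082
  f(-1.185712) = 0.369941
  x_6 = -1.185712 - 0.369941×(-1.185712 - (-1.056614))/(0.369941 - 1.534082)
       = -1.226737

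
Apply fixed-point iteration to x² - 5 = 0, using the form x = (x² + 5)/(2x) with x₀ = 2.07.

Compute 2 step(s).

Equation: x² - 5 = 0
Fixed-point form: x = (x² + 5)/(2x)
x₀ = 2.07

x_1 = g(2.070000) = 2.242729
x_2 = g(2.242729) = 2.236078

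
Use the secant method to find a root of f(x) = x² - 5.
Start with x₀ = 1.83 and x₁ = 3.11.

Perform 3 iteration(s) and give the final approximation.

f(x) = x² - 5
x₀ = 1.83, x₁ = 3.11

Secant formula: x_{n+1} = x_n - f(x_n)(x_n - x_{n-1})/(f(x_n) - f(x_{n-1}))

Iteration 1:
  f(1.830000) = -1.651100
  f(3.110000) = 4.672100
  x_2 = 3.110000 - 4.672100×(3.110000 - 1.830000)/(4.672100 - (-1.651100))
       = 2.164231
Iteration 2:
  f(3.110000) = 4.672100
  f(2.164231) = -0.316105
  x_3 = 2.164231 - (-0.316105)×(2.164231 - 3.110000)/(-0.316105 - 4.672100)
       = 2.224165
Iteration 3:
  f(2.164231) = -0.316105
  f(2.224165) = -0.053092
  x_4 = 2.224165 - (-0.053092)×(2.224165 - 2.164231)/(-0.053092 - (-0.316105))
       = 2.236263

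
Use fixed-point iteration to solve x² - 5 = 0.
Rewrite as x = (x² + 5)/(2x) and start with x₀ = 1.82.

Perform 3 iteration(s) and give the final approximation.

Equation: x² - 5 = 0
Fixed-point form: x = (x² + 5)/(2x)
x₀ = 1.82

x_1 = g(1.820000) = 2.283626
x_2 = g(2.283626) = 2.236563
x_3 = g(2.236563) = 2.236068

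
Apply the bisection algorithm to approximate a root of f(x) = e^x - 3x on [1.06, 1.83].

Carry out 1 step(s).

f(x) = e^x - 3x
Initial interval: [1.06, 1.83]

Iteration 1:
  c_1 = (1.060000 + 1.830000)/2 = 1.445000
  f(c_1) = f(1.445000) = -0.093148
  f(a) × f(c) ≥ 0, new interval: [1.445000, 1.830000]

After 1 iteration(s), the approximation is c_1 = 1.445000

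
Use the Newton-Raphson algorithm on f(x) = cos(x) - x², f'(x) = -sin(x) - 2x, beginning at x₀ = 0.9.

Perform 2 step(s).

f(x) = cos(x) - x²
f'(x) = -sin(x) - 2x
x₀ = 0.9

Newton-Raphson formula: x_{n+1} = x_n - f(x_n)/f'(x_n)

Iteration 1:
  f(0.900000) = -0.188390
  f'(0.900000) = -2.583327
  x_1 = 0.900000 - (-0.188390)/(-2.583327) = 0.827075
Iteration 2:
  f(0.827075) = -0.007021
  f'(0.827075) = -2.390103
  x_2 = 0.827075 - (-0.007021)/(-2.390103) = 0.824137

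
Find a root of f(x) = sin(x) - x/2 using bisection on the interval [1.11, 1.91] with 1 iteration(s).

f(x) = sin(x) - x/2
Initial interval: [1.11, 1.91]

Iteration 1:
  c_1 = (1.110000 + 1.910000)/2 = 1.510000
  f(c_1) = f(1.510000) = 0.243152
  f(a) × f(c) ≥ 0, new interval: [1.510000, 1.910000]

After 1 iteration(s), the approximation is c_1 = 1.510000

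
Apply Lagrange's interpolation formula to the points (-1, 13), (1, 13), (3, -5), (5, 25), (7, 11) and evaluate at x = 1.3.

Lagrange interpolation formula:
P(x) = Σ yᵢ × Lᵢ(x)
where Lᵢ(x) = Π_{j≠i} (x - xⱼ)/(xᵢ - xⱼ)

L_0(1.3) = (1.3 - 1)/(-1 - 1) × (1.3 - 3)/(-1 - 3) × (1.3 - 5)/(-1 - 5) × (1.3 - 7)/(-1 - 7) = -0.028010
L_1(1.3) = (1.3 - (-1))/(1 - (-1)) × (1.3 - 3)/(1 - 3) × (1.3 - 5)/(1 - 5) × (1.3 - 7)/(1 - 7) = 0.858978
L_2(1.3) = (1.3 - (-1))/(3 - (-1)) × (1.3 - 1)/(3 - 1) × (1.3 - 5)/(3 - 5) × (1.3 - 7)/(3 - 7) = 0.227377
L_3(1.3) = (1.3 - (-1))/(5 - (-1)) × (1.3 - 1)/(5 - 1) × (1.3 - 3)/(5 - 3) × (1.3 - 7)/(5 - 7) = -0.069647
L_4(1.3) = (1.3 - (-1))/(7 - (-1)) × (1.3 - 1)/(7 - 1) × (1.3 - 3)/(7 - 3) × (1.3 - 5)/(7 - 5) = 0.011302

P(1.3) = 13×L_0(1.3) + 13×L_1(1.3) + (-5)×L_2(1.3) + 25×L_3(1.3) + 11×L_4(1.3)
P(1.3) = 8.048855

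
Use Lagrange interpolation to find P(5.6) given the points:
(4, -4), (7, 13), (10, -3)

Lagrange interpolation formula:
P(x) = Σ yᵢ × Lᵢ(x)
where Lᵢ(x) = Π_{j≠i} (x - xⱼ)/(xᵢ - xⱼ)

L_0(5.6) = (5.6 - 7)/(4 - 7) × (5.6 - 10)/(4 - 10) = 0.342222
L_1(5.6) = (5.6 - 4)/(7 - 4) × (5.6 - 10)/(7 - 10) = 0.782222
L_2(5.6) = (5.6 - 4)/(10 - 4) × (5.6 - 7)/(10 - 7) = -0.124444

P(5.6) = (-4)×L_0(5.6) + 13×L_1(5.6) + (-3)×L_2(5.6)
P(5.6) = 9.173333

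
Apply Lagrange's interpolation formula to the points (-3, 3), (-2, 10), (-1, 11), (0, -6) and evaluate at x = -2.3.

Lagrange interpolation formula:
P(x) = Σ yᵢ × Lᵢ(x)
where Lᵢ(x) = Π_{j≠i} (x - xⱼ)/(xᵢ - xⱼ)

L_0(-2.3) = (-2.3 - (-2))/(-3 - (-2)) × (-2.3 - (-1))/(-3 - (-1)) × (-2.3 - 0)/(-3 - 0) = 0.149500
L_1(-2.3) = (-2.3 - (-3))/(-2 - (-3)) × (-2.3 - (-1))/(-2 - (-1)) × (-2.3 - 0)/(-2 - 0) = 1.046500
L_2(-2.3) = (-2.3 - (-3))/(-1 - (-3)) × (-2.3 - (-2))/(-1 - (-2)) × (-2.3 - 0)/(-1 - 0) = -0.241500
L_3(-2.3) = (-2.3 - (-3))/(0 - (-3)) × (-2.3 - (-2))/(0 - (-2)) × (-2.3 - (-1))/(0 - (-1)) = 0.045500

P(-2.3) = 3×L_0(-2.3) + 10×L_1(-2.3) + 11×L_2(-2.3) + (-6)×L_3(-2.3)
P(-2.3) = 7.984000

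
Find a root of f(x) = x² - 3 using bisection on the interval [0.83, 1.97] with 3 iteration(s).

f(x) = x² - 3
Initial interval: [0.83, 1.97]

Iteration 1:
  c_1 = (0.830000 + 1.970000)/2 = 1.400000
  f(c_1) = f(1.400000) = -1.040000
  f(a) × f(c) ≥ 0, new interval: [1.400000, 1.970000]
Iteration 2:
  c_2 = (1.400000 + 1.970000)/2 = 1.685000
  f(c_2) = f(1.685000) = -0.160775
  f(a) × f(c) ≥ 0, new interval: [1.685000, 1.970000]
Iteration 3:
  c_3 = (1.685000 + 1.970000)/2 = 1.827500
  f(c_3) = f(1.827500) = 0.339756
  f(a) × f(c) < 0, new interval: [1.685000, 1.827500]

After 3 iteration(s), the approximation is c_3 = 1.827500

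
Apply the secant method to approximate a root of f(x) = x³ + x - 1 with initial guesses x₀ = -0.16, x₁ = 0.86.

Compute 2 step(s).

f(x) = x³ + x - 1
x₀ = -0.16, x₁ = 0.86

Secant formula: x_{n+1} = x_n - f(x_n)(x_n - x_{n-1})/(f(x_n) - f(x_{n-1}))

Iteration 1:
  f(-0.160000) = -1.164096
  f(0.860000) = 0.496056
  x_2 = 0.860000 - 0.496056×(0.860000 - (-0.160000))/(0.496056 - (-1.164096))
       = 0.555222
Iteration 2:
  f(0.860000) = 0.496056
  f(0.555222) = -0.273618
  x_3 = 0.555222 - (-0.273618)×(0.555222 - 0.860000)/(-0.273618 - 0.496056)
       = 0.663570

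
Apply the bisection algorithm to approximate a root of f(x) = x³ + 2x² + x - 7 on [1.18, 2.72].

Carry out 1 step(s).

f(x) = x³ + 2x² + x - 7
Initial interval: [1.18, 2.72]

Iteration 1:
  c_1 = (1.180000 + 2.720000)/2 = 1.950000
  f(c_1) = f(1.950000) = 9.969875
  f(a) × f(c) < 0, new interval: [1.180000, 1.950000]

After 1 iteration(s), the approximation is c_1 = 1.950000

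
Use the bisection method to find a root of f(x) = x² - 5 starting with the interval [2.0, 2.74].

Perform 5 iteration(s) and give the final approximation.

f(x) = x² - 5
Initial interval: [2.0, 2.74]

Iteration 1:
  c_1 = (2.000000 + 2.740000)/2 = 2.370000
  f(c_1) = f(2.370000) = 0.616900
  f(a) × f(c) < 0, new interval: [2.000000, 2.370000]
Iteration 2:
  c_2 = (2.000000 + 2.370000)/2 = 2.185000
  f(c_2) = f(2.185000) = -0.225775
  f(a) × f(c) ≥ 0, new interval: [2.185000, 2.370000]
Iteration 3:
  c_3 = (2.185000 + 2.370000)/2 = 2.277500
  f(c_3) = f(2.277500) = 0.187006
  f(a) × f(c) < 0, new interval: [2.185000, 2.277500]
Iteration 4:
  c_4 = (2.185000 + 2.277500)/2 = 2.231250
  f(c_4) = f(2.231250) = -0.021523
  f(a) × f(c) ≥ 0, new interval: [2.231250, 2.277500]
Iteration 5:
  c_5 = (2.231250 + 2.277500)/2 = 2.254375
  f(c_5) = f(2.254375) = 0.082207
  f(a) × f(c) < 0, new interval: [2.231250, 2.254375]

After 5 iteration(s), the approximation is c_5 = 2.254375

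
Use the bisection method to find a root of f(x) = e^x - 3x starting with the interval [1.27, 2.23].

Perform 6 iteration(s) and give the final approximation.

f(x) = e^x - 3x
Initial interval: [1.27, 2.23]

Iteration 1:
  c_1 = (1.270000 + 2.230000)/2 = 1.750000
  f(c_1) = f(1.750000) = 0.504603
  f(a) × f(c) < 0, new interval: [1.270000, 1.750000]
Iteration 2:
  c_2 = (1.270000 + 1.750000)/2 = 1.510000
  f(c_2) = f(1.510000) = -0.003269
  f(a) × f(c) ≥ 0, new interval: [1.510000, 1.750000]
Iteration 3:
  c_3 = (1.510000 + 1.750000)/2 = 1.630000
  f(c_3) = f(1.630000) = 0.213875
  f(a) × f(c) < 0, new interval: [1.510000, 1.630000]
Iteration 4:
  c_4 = (1.510000 + 1.630000)/2 = 1.570000
  f(c_4) = f(1.570000) = 0.096648
  f(a) × f(c) < 0, new interval: [1.510000, 1.570000]
Iteration 5:
  c_5 = (1.510000 + 1.570000)/2 = 1.540000
  f(c_5) = f(1.540000) = 0.044590
  f(a) × f(c) < 0, new interval: [1.510000, 1.540000]
Iteration 6:
  c_6 = (1.510000 + 1.540000)/2 = 1.525000
  f(c_6) = f(1.525000) = 0.020144
  f(a) × f(c) < 0, new interval: [1.510000, 1.525000]

After 6 iteration(s), the approximation is c_6 = 1.525000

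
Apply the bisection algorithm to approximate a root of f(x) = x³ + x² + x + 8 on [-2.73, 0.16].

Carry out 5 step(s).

f(x) = x³ + x² + x + 8
Initial interval: [-2.73, 0.16]

Iteration 1:
  c_1 = (-2.730000 + 0.160000)/2 = -1.285000
  f(c_1) = f(-1.285000) = 6.244401
  f(a) × f(c) < 0, new interval: [-2.730000, -1.285000]
Iteration 2:
  c_2 = (-2.730000 + (-1.285000))/2 = -2.007500
  f(c_2) = f(-2.007500) = 1.932218
  f(a) × f(c) < 0, new interval: [-2.730000, -2.007500]
Iteration 3:
  c_3 = (-2.730000 + (-2.007500))/2 = -2.368750
  f(c_3) = f(-2.368750) = -2.048774
  f(a) × f(c) ≥ 0, new interval: [-2.368750, -2.007500]
Iteration 4:
  c_4 = (-2.368750 + (-2.007500))/2 = -2.188125
  f(c_4) = f(-2.188125) = 0.123262
  f(a) × f(c) < 0, new interval: [-2.368750, -2.188125]
Iteration 5:
  c_5 = (-2.368750 + (-2.188125))/2 = -2.278437
  f(c_5) = f(-2.278437) = -0.915161
  f(a) × f(c) ≥ 0, new interval: [-2.278437, -2.188125]

After 5 iteration(s), the approximation is c_5 = -2.278437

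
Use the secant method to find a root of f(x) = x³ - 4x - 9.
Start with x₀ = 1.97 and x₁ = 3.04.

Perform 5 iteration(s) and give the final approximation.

f(x) = x³ - 4x - 9
x₀ = 1.97, x₁ = 3.04

Secant formula: x_{n+1} = x_n - f(x_n)(x_n - x_{n-1})/(f(x_n) - f(x_{n-1}))

Iteration 1:
  f(1.970000) = -9.234627
  f(3.040000) = 6.934464
  x_2 = 3.040000 - 6.934464×(3.040000 - 1.970000)/(6.934464 - (-9.234627))
       = 2.581107
Iteration 2:
  f(3.040000) = 6.934464
  f(2.581107) = -2.128794
  x_3 = 2.581107 - (-2.128794)×(2.581107 - 3.040000)/(-2.128794 - 6.934464)
       = 2.688893
Iteration 3:
  f(2.581107) = -2.128794
  f(2.688893) = -0.314486
  x_4 = 2.688893 - (-0.314486)×(2.688893 - 2.581107)/(-0.314486 - (-2.128794))
       = 2.707576
Iteration 4:
  f(2.688893) = -0.314486
  f(2.707576) = 0.018850
  x_5 = 2.707576 - 0.018850×(2.707576 - 2.688893)/(0.018850 - (-0.314486))
       = 2.706520
Iteration 5:
  f(2.707576) = 0.018850
  f(2.706520) = -0.000151
  x_6 = 2.706520 - (-0.000151)×(2.706520 - 2.707576)/(-0.000151 - 0.018850)
       = 2.706528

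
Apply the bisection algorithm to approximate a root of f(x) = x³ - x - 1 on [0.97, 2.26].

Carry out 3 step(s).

f(x) = x³ - x - 1
Initial interval: [0.97, 2.26]

Iteration 1:
  c_1 = (0.970000 + 2.260000)/2 = 1.615000
  f(c_1) = f(1.615000) = 1.597283
  f(a) × f(c) < 0, new interval: [0.970000, 1.615000]
Iteration 2:
  c_2 = (0.970000 + 1.615000)/2 = 1.292500
  f(c_2) = f(1.292500) = -0.133306
  f(a) × f(c) ≥ 0, new interval: [1.292500, 1.615000]
Iteration 3:
  c_3 = (1.292500 + 1.615000)/2 = 1.453750
  f(c_3) = f(1.453750) = 0.618589
  f(a) × f(c) < 0, new interval: [1.292500, 1.453750]

After 3 iteration(s), the approximation is c_3 = 1.453750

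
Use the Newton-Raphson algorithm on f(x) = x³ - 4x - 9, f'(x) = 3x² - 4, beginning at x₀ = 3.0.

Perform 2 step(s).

f(x) = x³ - 4x - 9
f'(x) = 3x² - 4
x₀ = 3.0

Newton-Raphson formula: x_{n+1} = x_n - f(x_n)/f'(x_n)

Iteration 1:
  f(3.000000) = 6.000000
  f'(3.000000) = 23.000000
  x_1 = 3.000000 - 6.000000/23.000000 = 2.739130
Iteration 2:
  f(2.739130) = 0.594723
  f'(2.739130) = 18.508507
  x_2 = 2.739130 - 0.594723/18.508507 = 2.706998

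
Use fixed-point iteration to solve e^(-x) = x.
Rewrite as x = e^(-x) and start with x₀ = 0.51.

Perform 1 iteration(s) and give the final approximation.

Equation: e^(-x) = x
Fixed-point form: x = e^(-x)
x₀ = 0.51

x_1 = g(0.510000) = 0.600496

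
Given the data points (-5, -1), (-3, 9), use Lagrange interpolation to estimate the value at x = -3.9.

Lagrange interpolation formula:
P(x) = Σ yᵢ × Lᵢ(x)
where Lᵢ(x) = Π_{j≠i} (x - xⱼ)/(xᵢ - xⱼ)

L_0(-3.9) = (-3.9 - (-3))/(-5 - (-3)) = 0.450000
L_1(-3.9) = (-3.9 - (-5))/(-3 - (-5)) = 0.550000

P(-3.9) = (-1)×L_0(-3.9) + 9×L_1(-3.9)
P(-3.9) = 4.500000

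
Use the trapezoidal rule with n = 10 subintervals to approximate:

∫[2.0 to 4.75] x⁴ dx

f(x) = x⁴
a = 2.0, b = 4.75, n = 10
h = (b - a)/n = 0.275000

Trapezoidal rule: (h/2)[f(x₀) + 2f(x₁) + 2f(x₂) + ... + f(xₙ)]

x_0 = 2.0000, f(x_0) = 16.000000, coefficient = 1
x_1 = 2.2750, f(x_1) = 26.787094, coefficient = 2
x_2 = 2.5500, f(x_2) = 42.282506, coefficient = 2
x_3 = 2.8250, f(x_3) = 63.690375, coefficient = 2
x_4 = 3.1000, f(x_4) = 92.352100, coefficient = 2
x_5 = 3.3750, f(x_5) = 129.746338, coefficient = 2
x_6 = 3.6500, f(x_6) = 177.489006, coefficient = 2
x_7 = 3.9250, f(x_7) = 237.333282, coefficient = 2
x_8 = 4.2000, f(x_8) = 311.169600, coefficient = 2
x_9 = 4.4750, f(x_9) = 401.025657, coefficient = 2
x_10 = 4.7500, f(x_10) = 509.066406, coefficient = 1

I ≈ (0.275000/2) × 3488.818323 = 479.712519
Exact value: 477.213086
Error: 2.499433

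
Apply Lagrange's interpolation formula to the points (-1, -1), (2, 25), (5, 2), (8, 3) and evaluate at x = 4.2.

Lagrange interpolation formula:
P(x) = Σ yᵢ × Lᵢ(x)
where Lᵢ(x) = Π_{j≠i} (x - xⱼ)/(xᵢ - xⱼ)

L_0(4.2) = (4.2 - 2)/(-1 - 2) × (4.2 - 5)/(-1 - 5) × (4.2 - 8)/(-1 - 8) = -0.041284
L_1(4.2) = (4.2 - (-1))/(2 - (-1)) × (4.2 - 5)/(2 - 5) × (4.2 - 8)/(2 - 8) = 0.292741
L_2(4.2) = (4.2 - (-1))/(5 - (-1)) × (4.2 - 2)/(5 - 2) × (4.2 - 8)/(5 - 8) = 0.805037
L_3(4.2) = (4.2 - (-1))/(8 - (-1)) × (4.2 - 2)/(8 - 2) × (4.2 - 5)/(8 - 5) = -0.056494

P(4.2) = (-1)×L_0(4.2) + 25×L_1(4.2) + 2×L_2(4.2) + 3×L_3(4.2)
P(4.2) = 8.800395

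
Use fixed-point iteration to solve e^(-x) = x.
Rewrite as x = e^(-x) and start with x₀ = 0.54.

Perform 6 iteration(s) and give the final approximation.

Equation: e^(-x) = x
Fixed-point form: x = e^(-x)
x₀ = 0.54

x_1 = g(0.540000) = 0.582748
x_2 = g(0.582748) = 0.558362
x_3 = g(0.558362) = 0.572146
x_4 = g(0.572146) = 0.564313
x_5 = g(0.564313) = 0.568751
x_6 = g(0.568751) = 0.566232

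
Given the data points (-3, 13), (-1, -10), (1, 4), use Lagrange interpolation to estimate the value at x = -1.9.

Lagrange interpolation formula:
P(x) = Σ yᵢ × Lᵢ(x)
where Lᵢ(x) = Π_{j≠i} (x - xⱼ)/(xᵢ - xⱼ)

L_0(-1.9) = (-1.9 - (-1))/(-3 - (-1)) × (-1.9 - 1)/(-3 - 1) = 0.326250
L_1(-1.9) = (-1.9 - (-3))/(-1 - (-3)) × (-1.9 - 1)/(-1 - 1) = 0.797500
L_2(-1.9) = (-1.9 - (-3))/(1 - (-3)) × (-1.9 - (-1))/(1 - (-1)) = -0.123750

P(-1.9) = 13×L_0(-1.9) + (-10)×L_1(-1.9) + 4×L_2(-1.9)
P(-1.9) = -4.228750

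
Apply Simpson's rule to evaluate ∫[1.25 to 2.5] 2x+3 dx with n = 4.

f(x) = 2x+3
a = 1.25, b = 2.5, n = 4
h = (b - a)/n = 0.312500

Simpson's rule: (h/3)[f(x₀) + 4f(x₁) + 2f(x₂) + ... + f(xₙ)]

x_0 = 1.2500, f(x_0) = 5.500000, coefficient = 1
x_1 = 1.5625, f(x_1) = 6.125000, coefficient = 4
x_2 = 1.8750, f(x_2) = 6.750000, coefficient = 2
x_3 = 2.1875, f(x_3) = 7.375000, coefficient = 4
x_4 = 2.5000, f(x_4) = 8.000000, coefficient = 1

I ≈ (0.312500/3) × 81.000000 = 8.437500
Exact value: 8.437500
Error: 0.000000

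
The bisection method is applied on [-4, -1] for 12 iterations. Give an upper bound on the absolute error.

Bisection error bound: |error| ≤ (b-a)/2^n
|error| ≤ (-1 - (-4))/2^12 = 3/2^12
|error| ≤ 0.0007324219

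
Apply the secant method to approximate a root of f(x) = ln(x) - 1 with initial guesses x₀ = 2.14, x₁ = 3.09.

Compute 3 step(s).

f(x) = ln(x) - 1
x₀ = 2.14, x₁ = 3.09

Secant formula: x_{n+1} = x_n - f(x_n)(x_n - x_{n-1})/(f(x_n) - f(x_{n-1}))

Iteration 1:
  f(2.140000) = -0.239194
  f(3.090000) = 0.128171
  x_2 = 3.090000 - 0.128171×(3.090000 - 2.140000)/(0.128171 - (-0.239194))
       = 2.758552
Iteration 2:
  f(3.090000) = 0.128171
  f(2.758552) = 0.014706
  x_3 = 2.758552 - 0.014706×(2.758552 - 3.090000)/(0.014706 - 0.128171)
       = 2.715594
Iteration 3:
  f(2.758552) = 0.014706
  f(2.715594) = -0.000989
  x_4 = 2.715594 - (-0.000989)×(2.715594 - 2.758552)/(-0.000989 - 0.014706)
       = 2.718302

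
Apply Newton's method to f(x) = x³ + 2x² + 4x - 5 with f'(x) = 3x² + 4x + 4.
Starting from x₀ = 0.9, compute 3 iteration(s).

f(x) = x³ + 2x² + 4x - 5
f'(x) = 3x² + 4x + 4
x₀ = 0.9

Newton-Raphson formula: x_{n+1} = x_n - f(x_n)/f'(x_n)

Iteration 1:
  f(0.900000) = 0.949000
  f'(0.900000) = 10.030000
  x_1 = 0.900000 - 0.949000/10.030000 = 0.805384
Iteration 2:
  f(0.805384) = 0.041228
  f'(0.805384) = 9.167465
  x_2 = 0.805384 - 0.041228/9.167465 = 0.800887
Iteration 3:
  f(0.800887) = 0.000089
  f'(0.800887) = 9.127804
  x_3 = 0.800887 - 0.000089/9.127804 = 0.800877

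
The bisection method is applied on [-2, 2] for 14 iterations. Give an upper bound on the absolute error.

Bisection error bound: |error| ≤ (b-a)/2^n
|error| ≤ (2 - (-2))/2^14 = 4/2^14
|error| ≤ 0.0002441406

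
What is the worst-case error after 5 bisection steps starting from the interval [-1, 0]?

Bisection error bound: |error| ≤ (b-a)/2^n
|error| ≤ (0 - (-1))/2^5 = 1/2^5
|error| ≤ 0.0312500000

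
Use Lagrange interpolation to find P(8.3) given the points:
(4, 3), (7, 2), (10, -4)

Lagrange interpolation formula:
P(x) = Σ yᵢ × Lᵢ(x)
where Lᵢ(x) = Π_{j≠i} (x - xⱼ)/(xᵢ - xⱼ)

L_0(8.3) = (8.3 - 7)/(4 - 7) × (8.3 - 10)/(4 - 10) = -0.122778
L_1(8.3) = (8.3 - 4)/(7 - 4) × (8.3 - 10)/(7 - 10) = 0.812222
L_2(8.3) = (8.3 - 4)/(10 - 4) × (8.3 - 7)/(10 - 7) = 0.310556

P(8.3) = 3×L_0(8.3) + 2×L_1(8.3) + (-4)×L_2(8.3)
P(8.3) = 0.013889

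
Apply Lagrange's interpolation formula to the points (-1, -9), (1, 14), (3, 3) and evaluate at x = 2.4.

Lagrange interpolation formula:
P(x) = Σ yᵢ × Lᵢ(x)
where Lᵢ(x) = Π_{j≠i} (x - xⱼ)/(xᵢ - xⱼ)

L_0(2.4) = (2.4 - 1)/(-1 - 1) × (2.4 - 3)/(-1 - 3) = -0.105000
L_1(2.4) = (2.4 - (-1))/(1 - (-1)) × (2.4 - 3)/(1 - 3) = 0.510000
L_2(2.4) = (2.4 - (-1))/(3 - (-1)) × (2.4 - 1)/(3 - 1) = 0.595000

P(2.4) = (-9)×L_0(2.4) + 14×L_1(2.4) + 3×L_2(2.4)
P(2.4) = 9.870000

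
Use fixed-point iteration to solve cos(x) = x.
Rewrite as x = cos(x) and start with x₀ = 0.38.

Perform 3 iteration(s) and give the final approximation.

Equation: cos(x) = x
Fixed-point form: x = cos(x)
x₀ = 0.38

x_1 = g(0.380000) = 0.928665
x_2 = g(0.928665) = 0.598904
x_3 = g(0.598904) = 0.825954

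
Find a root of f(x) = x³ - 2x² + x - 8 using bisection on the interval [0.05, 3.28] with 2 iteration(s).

f(x) = x³ - 2x² + x - 8
Initial interval: [0.05, 3.28]

Iteration 1:
  c_1 = (0.050000 + 3.280000)/2 = 1.665000
  f(c_1) = f(1.665000) = -7.263695
  f(a) × f(c) ≥ 0, new interval: [1.665000, 3.280000]
Iteration 2:
  c_2 = (1.665000 + 3.280000)/2 = 2.472500
  f(c_2) = f(2.472500) = -2.638986
  f(a) × f(c) ≥ 0, new interval: [2.472500, 3.280000]

After 2 iteration(s), the approximation is c_2 = 2.472500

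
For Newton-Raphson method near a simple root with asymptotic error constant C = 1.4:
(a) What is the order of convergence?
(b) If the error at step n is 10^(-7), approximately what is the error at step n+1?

(a) Newton-Raphson has quadratic (order 2) convergence near simple roots.
    This means |e_{n+1}| ≈ C|e_n|².

(b) With |e_n| = 10^(-7) and C = 1.4:
    |e_{n+1}| ≈ 1.4 × (10^(-7))² = 1.4 × 10^(-14)

(a) 2 (quadratic); (b) |e_{n+1}| ≈ 1.400e-14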